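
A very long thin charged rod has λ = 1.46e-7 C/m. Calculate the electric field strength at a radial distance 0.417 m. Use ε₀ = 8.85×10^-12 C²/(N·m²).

Choose a coaxial cylinder of radius r = 0.417 m (arbitrary length L) as the Gaussian surface.
Q_enc = λL, so λ_enc = 1.46×10^-7 C/m.
Since E is radial and uniform over the curved surface, Φ = E·2πrL = Q_enc/ε₀ = λ_enc L/ε₀.
E = |λ_enc|/(2πε₀r) = (1.46×10^-7)/(2π·8.85×10^-12·0.417) = 6.30e3 N/C.

|E| = 6.30×10^3 N/C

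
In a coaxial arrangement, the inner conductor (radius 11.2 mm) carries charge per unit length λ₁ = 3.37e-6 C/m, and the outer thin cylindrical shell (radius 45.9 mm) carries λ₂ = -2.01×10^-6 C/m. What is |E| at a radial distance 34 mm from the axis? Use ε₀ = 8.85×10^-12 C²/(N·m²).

Take a coaxial cylindrical Gaussian surface of radius r = 34 mm and length L (between the conductors, 11.2 mm < r < 45.9 mm).
Only the inner wire is enclosed; the outer shell contributes nothing inside itself. λ_enc = λ₁ = 3.37e-6 C/m.
Gauss's law: E·2πrL = λ_enc L/ε₀.
E = |λ_enc|/(2πε₀r) = (3.37×10^-6)/(2π·8.85×10^-12·0.034) = 1.78×10^6 N/C.

1.78e6 N/C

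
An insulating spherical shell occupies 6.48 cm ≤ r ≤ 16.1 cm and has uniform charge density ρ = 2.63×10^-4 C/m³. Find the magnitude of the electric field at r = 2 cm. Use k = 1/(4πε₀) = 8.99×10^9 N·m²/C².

Symmetry ⇒ E = E(r) r̂. Gaussian sphere of radius r = 2 cm (r < 6.48 cm, inside the empty cavity).
No charge is enclosed, so by Gauss's law E·4πr² = 0 ⇒ E = 0.

|E| = 0 N/C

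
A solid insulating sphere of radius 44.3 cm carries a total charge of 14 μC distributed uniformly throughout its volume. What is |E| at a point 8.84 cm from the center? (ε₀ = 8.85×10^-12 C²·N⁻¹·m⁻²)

|E| = 1.28e5 N/C

Symmetry ⇒ E = E(r) r̂. Gaussian sphere of radius r = 8.84 cm (r < R).
For a uniform sphere the enclosed fraction is (r/R)³, so Q_enc = (14 μC)(0.0884/0.443)³ = 1.112e-7 C.
Applying ∮E·dA = Q_enc/ε₀ with Φ = E(4πr²):
E = |Q_enc|/(4πε₀r²) = (1.112×10^-7)/(4π·8.85×10^-12·(0.0884)²) = 1.28×10^5 N/C.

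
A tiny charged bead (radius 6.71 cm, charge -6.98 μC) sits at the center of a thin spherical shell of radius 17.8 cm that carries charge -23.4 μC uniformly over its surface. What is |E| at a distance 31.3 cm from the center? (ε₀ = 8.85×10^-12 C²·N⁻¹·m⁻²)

E = 2.79e6 N/C

By spherical symmetry E is radial; choose a Gaussian sphere of radius r = 31.3 cm (r > 17.8 cm, enclosing both).
Q_enc = (-6.98 μC) + (-23.4 μC) = -3.038×10^-5 C.
Gauss's law: E·4πr² = Q_enc/ε₀.
E = |Q_enc|/(4πε₀r²) = (3.038×10^-5)/(4π·8.85×10^-12·(0.313)²) = 2.79×10^6 N/C.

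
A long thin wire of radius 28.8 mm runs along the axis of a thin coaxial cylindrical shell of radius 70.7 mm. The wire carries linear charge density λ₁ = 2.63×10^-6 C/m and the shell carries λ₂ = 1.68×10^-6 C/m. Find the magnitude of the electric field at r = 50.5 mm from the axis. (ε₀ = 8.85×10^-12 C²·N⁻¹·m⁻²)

9.37×10^5 N/C

Coaxial Gaussian cylinder, radius r = 50.5 mm, length L (between the conductors, 28.8 mm < r < 70.7 mm).
Only the inner wire is enclosed; the outer shell contributes nothing inside itself. λ_enc = λ₁ = 2.63e-6 C/m.
Applying ∮E·dA = Q_enc/ε₀ with the end caps contributing no flux:
E = |λ_enc|/(2πε₀r) = (2.63e-6)/(2π·8.85×10^-12·0.0505) = 9.37×10^5 N/C.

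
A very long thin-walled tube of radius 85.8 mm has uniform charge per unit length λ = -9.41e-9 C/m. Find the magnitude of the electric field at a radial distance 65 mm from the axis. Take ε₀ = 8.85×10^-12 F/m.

Choose a coaxial cylinder of radius r = 65 mm (arbitrary length L) as the Gaussian surface (r < 85.8 mm, inside the shell).
All the surface charge lies outside this cylinder: Q_enc = 0, hence E = 0.

|E| = 0 N/C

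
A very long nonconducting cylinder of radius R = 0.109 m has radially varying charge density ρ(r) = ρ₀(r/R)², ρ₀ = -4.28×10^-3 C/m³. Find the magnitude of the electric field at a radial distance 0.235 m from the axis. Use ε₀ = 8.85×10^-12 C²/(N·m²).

E ≈ 6.11e6 V/m

Choose a coaxial cylinder of radius r = 0.235 m (arbitrary length L) as the Gaussian surface (r > R, full charge per length enclosed).
λ_enc = 2π ∫₀^R ρ₀(r'/R)^2 r' dr' = 2πρ₀R²/4 = -7.988×10^-5 C/m.
Since E is radial and uniform over the curved surface, Φ = E·2πrL = Q_enc/ε₀ = λ_enc L/ε₀.
E = |λ_enc|/(2πε₀r) = (7.988×10^-5)/(2π·8.85×10^-12·0.235) = 6.11×10^6 N/C.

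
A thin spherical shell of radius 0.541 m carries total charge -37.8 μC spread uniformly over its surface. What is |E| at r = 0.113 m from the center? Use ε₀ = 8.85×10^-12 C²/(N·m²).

E = 0 (no enclosed charge)

Take a concentric spherical Gaussian surface of radius r = 0.113 m (inside the shell, r < 0.541 m).
All the charge is outside the Gaussian surface: Q_enc = 0, hence E = 0 everywhere inside the shell.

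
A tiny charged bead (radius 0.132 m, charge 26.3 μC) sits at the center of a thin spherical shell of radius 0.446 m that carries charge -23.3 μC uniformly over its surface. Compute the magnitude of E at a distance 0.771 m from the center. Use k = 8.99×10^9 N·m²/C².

|E| ≈ 4.54×10^4 V/m

Use a concentric Gaussian sphere at r = 0.771 m (r > 0.446 m, enclosing both).
Q_enc = (26.3 μC) + (-23.3 μC) = 3.00e-6 C.
By Gauss's law, ∮E·dA = E·4πr² = Q_enc/ε₀.
E = k|Q_enc|/r² = (8.99×10^9)(3.00×10^-6)/(0.771)² = 4.54×10^4 N/C.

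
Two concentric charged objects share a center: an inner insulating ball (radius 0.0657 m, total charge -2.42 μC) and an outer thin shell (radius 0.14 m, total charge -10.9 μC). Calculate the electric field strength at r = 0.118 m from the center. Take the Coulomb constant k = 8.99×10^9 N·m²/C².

|E| = 1.56×10^6 N/C

Take a concentric spherical Gaussian surface of radius r = 0.118 m (between the bodies, 0.0657 m < r < 0.14 m).
Only the inner charge is enclosed; the outer shell contributes nothing inside itself. Q_enc = -2.42 μC = -2.42×10^-6 C.
Since E is radial and uniform over the Gaussian sphere, Φ = E·4πr² = Q_enc/ε₀.
E = k|Q_enc|/r² = (8.99×10^9)(2.42×10^-6)/(0.118)² = 1.56×10^6 N/C.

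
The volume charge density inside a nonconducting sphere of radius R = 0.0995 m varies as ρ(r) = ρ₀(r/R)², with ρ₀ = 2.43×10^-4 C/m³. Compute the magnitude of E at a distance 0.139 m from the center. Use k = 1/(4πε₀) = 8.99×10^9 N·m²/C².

Take a concentric spherical Gaussian surface of radius r = 0.139 m (r > R, all charge enclosed).
Q_enc = 4π ∫₀^R ρ₀(r'/R)^2 r'² dr' = 4πρ₀R³/5 = 6.016×10^-7 C.
Applying ∮E·dA = Q_enc/ε₀ with Φ = E(4πr²):
E = k|Q_enc|/r² = (8.99×10^9)(6.016e-7)/(0.139)² = 2.80×10^5 N/C.

E ≈ 2.80×10^5 N/C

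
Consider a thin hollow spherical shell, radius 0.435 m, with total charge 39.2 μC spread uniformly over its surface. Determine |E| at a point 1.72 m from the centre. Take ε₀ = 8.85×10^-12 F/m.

By spherical symmetry E is radial; choose a Gaussian sphere of radius r = 1.72 m (r > 0.435 m).
The entire shell is enclosed: Q_enc = 3.92e-5 C.
Since E is radial and uniform over the Gaussian sphere, Φ = E·4πr² = Q_enc/ε₀.
E = |Q_enc|/(4πε₀r²) = (3.92e-5)/(4π·8.85×10^-12·(1.72)²) = 1.19×10^5 N/C.

1.19×10^5 N/C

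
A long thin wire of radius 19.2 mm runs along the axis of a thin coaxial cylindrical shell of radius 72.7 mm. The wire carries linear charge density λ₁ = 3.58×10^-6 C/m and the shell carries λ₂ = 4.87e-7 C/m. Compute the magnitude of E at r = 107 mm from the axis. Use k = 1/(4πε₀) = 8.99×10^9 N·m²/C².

Coaxial Gaussian cylinder, radius r = 107 mm, length L (r > 72.7 mm, enclosing both).
λ_enc = λ₁ + λ₂ = (3.58×10^-6) + (4.87×10^-7) = 4.067e-6 C/m.
Since E is radial and uniform over the curved surface, Φ = E·2πrL = Q_enc/ε₀ = λ_enc L/ε₀.
E = 2k|λ_enc|/r = 2(8.99×10^9)(4.067×10^-6)/(0.107) = 6.83×10^5 N/C.

E = 6.83×10^5 N/C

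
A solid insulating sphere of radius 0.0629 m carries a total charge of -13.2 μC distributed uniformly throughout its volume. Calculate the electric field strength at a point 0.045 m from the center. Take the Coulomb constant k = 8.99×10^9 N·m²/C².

By spherical symmetry E is radial; choose a Gaussian sphere of radius r = 0.045 m (r < R).
For a uniform sphere the enclosed fraction is (r/R)³, so Q_enc = (-13.2 μC)(0.045/0.0629)³ = -4.833×10^-6 C.
Since E is radial and uniform over the Gaussian sphere, Φ = E·4πr² = Q_enc/ε₀.
E = k|Q_enc|/r² = (8.99×10^9)(4.833×10^-6)/(0.045)² = 2.15e7 N/C.

2.15×10^7 N/C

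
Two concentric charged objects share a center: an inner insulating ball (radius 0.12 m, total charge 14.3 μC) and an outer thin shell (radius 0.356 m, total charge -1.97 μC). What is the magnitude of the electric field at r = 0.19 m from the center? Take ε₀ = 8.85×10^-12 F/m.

|E| ≈ 3.56e6 N/C

Symmetry ⇒ E = E(r) r̂. Gaussian sphere of radius r = 0.19 m (between the bodies, 0.12 m < r < 0.356 m).
The shell at 0.356 m lies outside the Gaussian surface, so Q_enc = 14.3 μC = 1.43×10^-5 C.
Applying ∮E·dA = Q_enc/ε₀ with Φ = E(4πr²):
E = |Q_enc|/(4πε₀r²) = (1.43×10^-5)/(4π·8.85×10^-12·(0.19)²) = 3.56×10^6 N/C.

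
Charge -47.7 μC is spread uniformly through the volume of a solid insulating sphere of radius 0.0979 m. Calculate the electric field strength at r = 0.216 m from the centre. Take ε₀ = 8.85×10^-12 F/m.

Symmetry ⇒ E = E(r) r̂. Gaussian sphere of radius r = 0.216 m (r > R, so the entire charge is enclosed).
Q_enc = -47.7 μC = -4.77×10^-5 C.
By Gauss's law, ∮E·dA = E·4πr² = Q_enc/ε₀.
E = |Q_enc|/(4πε₀r²) = (4.77×10^-5)/(4π·8.85×10^-12·(0.216)²) = 9.19×10^6 N/C.

|E| = 9.19e6 N/C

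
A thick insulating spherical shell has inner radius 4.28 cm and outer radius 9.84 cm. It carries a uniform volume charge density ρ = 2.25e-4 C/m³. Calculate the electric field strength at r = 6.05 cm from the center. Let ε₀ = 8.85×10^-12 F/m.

3.31×10^5 N/C

Use a concentric Gaussian sphere at r = 6.05 cm (within the shell material, 4.28 cm < r < 9.84 cm).
Enclosed charge is the volume from a to r: Q_enc = (4π/3)ρ(r³ − a³) = 1.348×10^-7 C.
By Gauss's law, ∮E·dA = E·4πr² = Q_enc/ε₀.
E = |Q_enc|/(4πε₀r²) = (1.348×10^-7)/(4π·8.85×10^-12·(0.0605)²) = 3.31×10^5 N/C.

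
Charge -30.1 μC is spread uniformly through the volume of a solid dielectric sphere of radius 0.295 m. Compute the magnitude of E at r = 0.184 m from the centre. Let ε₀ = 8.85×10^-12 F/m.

Symmetry ⇒ E = E(r) r̂. Gaussian sphere of radius r = 0.184 m (r < R).
Only the charge within r is enclosed: Q_enc = Q·(r/R)³ = (-30.1 μC)·(0.184 m/0.295 m)³ = -7.304×10^-6 C.
Applying ∮E·dA = Q_enc/ε₀ with Φ = E(4πr²):
E = |Q_enc|/(4πε₀r²) = (7.304e-6)/(4π·8.85×10^-12·(0.184)²) = 1.94×10^6 N/C.

|E| ≈ 1.94×10^6 V/m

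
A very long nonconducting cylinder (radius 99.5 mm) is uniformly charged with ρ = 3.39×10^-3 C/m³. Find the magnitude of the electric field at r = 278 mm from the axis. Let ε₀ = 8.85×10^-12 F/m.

|E| = 6.82e6 N/C

Coaxial Gaussian cylinder, radius r = 278 mm, length L (r > 99.5 mm, full cross-section enclosed).
λ_enc = ρ·πR² = (3.39×10^-3)π(0.0995)² = 1.054e-4 C/m.
Applying ∮E·dA = Q_enc/ε₀ with the end caps contributing no flux:
E = |λ_enc|/(2πε₀r) = (1.054×10^-4)/(2π·8.85×10^-12·0.278) = 6.82×10^6 N/C.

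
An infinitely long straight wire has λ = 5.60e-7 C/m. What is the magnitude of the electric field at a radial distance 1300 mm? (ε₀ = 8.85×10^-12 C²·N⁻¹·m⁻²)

E = 7.75e3 N/C

By cylindrical symmetry E is radial; use a coaxial Gaussian cylinder of radius 1300 mm and length L.
Q_enc = λL, so λ_enc = 5.60×10^-7 C/m.
Applying ∮E·dA = Q_enc/ε₀ with the end caps contributing no flux:
E = |λ_enc|/(2πε₀r) = (5.60×10^-7)/(2π·8.85×10^-12·1.3) = 7.75e3 N/C.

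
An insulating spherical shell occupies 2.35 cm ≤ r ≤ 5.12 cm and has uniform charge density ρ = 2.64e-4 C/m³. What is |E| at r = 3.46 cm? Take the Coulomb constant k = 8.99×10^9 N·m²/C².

Use a concentric Gaussian sphere at r = 3.46 cm (within the shell material, 2.35 cm < r < 5.12 cm).
Only the shell between 2.35 cm and r is enclosed: Q_enc = ρ·(4π/3)(r³ − a³) = (2.64×10^-4)·(4π/3)·((0.0346)³ − (0.0235)³) = 3.145×10^-8 C.
Applying ∮E·dA = Q_enc/ε₀ with Φ = E(4πr²):
E = k|Q_enc|/r² = (8.99×10^9)(3.145×10^-8)/(0.0346)² = 2.36×10^5 N/C.

E ≈ 2.36×10^5 N/C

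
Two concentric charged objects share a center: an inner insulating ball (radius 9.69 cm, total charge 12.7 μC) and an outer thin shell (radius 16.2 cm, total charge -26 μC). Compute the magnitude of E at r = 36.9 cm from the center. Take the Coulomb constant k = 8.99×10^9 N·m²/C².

|E| = 8.78×10^5 N/C

Use a concentric Gaussian sphere at r = 36.9 cm (r > 16.2 cm, enclosing both).
Q_enc = (12.7 μC) + (-26 μC) = -1.33×10^-5 C.
Applying ∮E·dA = Q_enc/ε₀ with Φ = E(4πr²):
E = k|Q_enc|/r² = (8.99×10^9)(1.33×10^-5)/(0.369)² = 8.78×10^5 N/C.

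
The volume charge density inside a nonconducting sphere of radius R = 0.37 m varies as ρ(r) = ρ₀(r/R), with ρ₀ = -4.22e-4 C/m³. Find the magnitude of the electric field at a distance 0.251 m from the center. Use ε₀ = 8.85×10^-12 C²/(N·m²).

E ≈ 2.03×10^6 N/C

Symmetry ⇒ E = E(r) r̂. Gaussian sphere of radius r = 0.251 m (r < R).
Integrate the density: Q_enc = 4π ∫₀^r ρ₀(r'/R)^1 r'² dr' = 4πρ₀ r^4/(4·R) = -1.422e-5 C.
Gauss's law: E·4πr² = Q_enc/ε₀.
E = |Q_enc|/(4πε₀r²) = (1.422e-5)/(4π·8.85×10^-12·(0.251)²) = 2.03e6 N/C.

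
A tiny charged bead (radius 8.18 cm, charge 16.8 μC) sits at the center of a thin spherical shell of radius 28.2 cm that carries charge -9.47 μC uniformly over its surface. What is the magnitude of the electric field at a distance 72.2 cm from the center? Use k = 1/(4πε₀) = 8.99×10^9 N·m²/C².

|E| ≈ 1.26e5 N/C

Take a concentric spherical Gaussian surface of radius r = 72.2 cm (r > 28.2 cm, enclosing both).
Q_enc = (16.8 μC) + (-9.47 μC) = 7.33×10^-6 C.
Since E is radial and uniform over the Gaussian sphere, Φ = E·4πr² = Q_enc/ε₀.
E = k|Q_enc|/r² = (8.99×10^9)(7.33×10^-6)/(0.722)² = 1.26e5 N/C.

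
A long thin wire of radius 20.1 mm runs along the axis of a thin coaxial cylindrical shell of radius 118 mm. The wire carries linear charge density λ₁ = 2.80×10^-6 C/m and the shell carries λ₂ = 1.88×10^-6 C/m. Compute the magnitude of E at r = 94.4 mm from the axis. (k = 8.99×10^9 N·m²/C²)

|E| = 5.33e5 N/C

Coaxial Gaussian cylinder, radius r = 94.4 mm, length L (between the conductors, 20.1 mm < r < 118 mm).
Only the inner wire is enclosed; the outer shell contributes nothing inside itself. λ_enc = λ₁ = 2.80×10^-6 C/m.
By Gauss's law (flux through the curved wall only), E·2πrL = λ_enc L/ε₀.
E = 2k|λ_enc|/r = 2(8.99×10^9)(2.80×10^-6)/(0.0944) = 5.33×10^5 N/C.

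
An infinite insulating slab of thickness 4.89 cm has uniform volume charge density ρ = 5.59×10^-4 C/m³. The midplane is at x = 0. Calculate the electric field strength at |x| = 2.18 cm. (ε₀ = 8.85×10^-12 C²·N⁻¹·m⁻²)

1.38e6 N/C

By symmetry E is perpendicular to the slab. A Gaussian pillbox from −2.18 cm to +2.18 cm (face area A) lies entirely within the slab.
Q_enc = ρ·(2x)·A and flux = 2EA, so 2EA = 2ρxA/ε₀ ⇒ E = |ρ|x/ε₀.
E = (5.59e-4)(0.0218)/(8.85×10^-12) = 1.38×10^6 N/C.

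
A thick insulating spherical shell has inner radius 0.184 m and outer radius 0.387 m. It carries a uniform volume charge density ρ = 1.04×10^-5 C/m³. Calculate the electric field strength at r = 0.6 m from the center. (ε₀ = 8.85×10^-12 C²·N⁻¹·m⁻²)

By spherical symmetry E is radial; choose a Gaussian sphere of radius r = 0.6 m (r > 0.387 m, enclosing the whole shell).
Q_enc = ρ·(4π/3)(b³ − a³) = (1.04×10^-5)·(4π/3)·((0.387)³ − (0.184)³) = 2.254e-6 C.
By Gauss's law, ∮E·dA = E·4πr² = Q_enc/ε₀.
E = |Q_enc|/(4πε₀r²) = (2.254e-6)/(4π·8.85×10^-12·(0.6)²) = 5.63×10^4 N/C.

|E| ≈ 5.63e4 V/m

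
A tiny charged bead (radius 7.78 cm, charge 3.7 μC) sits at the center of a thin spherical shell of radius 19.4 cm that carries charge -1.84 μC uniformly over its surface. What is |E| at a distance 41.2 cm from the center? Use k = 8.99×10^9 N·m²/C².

Take a concentric spherical Gaussian surface of radius r = 41.2 cm (r > 19.4 cm, enclosing both).
Q_enc = (3.7 μC) + (-1.84 μC) = 1.86×10^-6 C.
Gauss's law: E·4πr² = Q_enc/ε₀.
E = k|Q_enc|/r² = (8.99×10^9)(1.86e-6)/(0.412)² = 9.85e4 N/C.

9.85×10^4 V/m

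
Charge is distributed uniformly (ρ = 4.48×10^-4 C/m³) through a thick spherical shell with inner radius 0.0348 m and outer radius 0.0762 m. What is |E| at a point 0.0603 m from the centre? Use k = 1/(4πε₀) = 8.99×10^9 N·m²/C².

8.22×10^5 V/m

Symmetry ⇒ E = E(r) r̂. Gaussian sphere of radius r = 0.0603 m (within the shell material, 0.0348 m < r < 0.0762 m).
Only the shell between 0.0348 m and r is enclosed: Q_enc = ρ·(4π/3)(r³ − a³) = (4.48×10^-4)·(4π/3)·((0.0603)³ − (0.0348)³) = 3.324e-7 C.
By Gauss's law, ∮E·dA = E·4πr² = Q_enc/ε₀.
E = k|Q_enc|/r² = (8.99×10^9)(3.324e-7)/(0.0603)² = 8.22e5 N/C.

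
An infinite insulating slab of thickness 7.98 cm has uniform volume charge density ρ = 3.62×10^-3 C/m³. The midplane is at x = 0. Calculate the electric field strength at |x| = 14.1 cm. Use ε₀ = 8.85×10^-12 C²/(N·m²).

The point |x| = 14.1 cm lies outside the slab (half-thickness 0.0399 m). A symmetric pillbox spanning the full slab encloses Q_enc = ρ·d·A.
Flux = 2EA ⇒ E = |ρ|d/(2ε₀), independent of distance outside.
E = (3.62×10^-3)(0.0798)/(2·8.85×10^-12) = 1.63×10^7 N/C.

|E| = 1.63×10^7 V/m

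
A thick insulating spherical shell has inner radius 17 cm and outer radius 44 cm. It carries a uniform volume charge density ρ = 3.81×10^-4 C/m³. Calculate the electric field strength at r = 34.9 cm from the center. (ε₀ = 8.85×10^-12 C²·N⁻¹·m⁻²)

By spherical symmetry E is radial; choose a Gaussian sphere of radius r = 34.9 cm (within the shell material, 17 cm < r < 44 cm).
Only the shell between 17 cm and r is enclosed: Q_enc = ρ·(4π/3)(r³ − a³) = (3.81e-4)·(4π/3)·((0.349)³ − (0.17)³) = 6.00e-5 C.
Gauss's law: E·4πr² = Q_enc/ε₀.
E = |Q_enc|/(4πε₀r²) = (6.00×10^-5)/(4π·8.85×10^-12·(0.349)²) = 4.43×10^6 N/C.

|E| = 4.43e6 N/C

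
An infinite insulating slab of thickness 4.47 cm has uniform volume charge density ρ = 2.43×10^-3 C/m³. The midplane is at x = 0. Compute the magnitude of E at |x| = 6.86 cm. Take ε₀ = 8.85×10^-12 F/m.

The point |x| = 6.86 cm lies outside the slab (half-thickness 0.02235 m). A symmetric pillbox spanning the full slab encloses Q_enc = ρ·d·A.
Flux = 2EA ⇒ E = |ρ|d/(2ε₀), independent of distance outside.
E = (2.43e-3)(0.0447)/(2·8.85×10^-12) = 6.14×10^6 N/C.

|E| ≈ 6.14e6 V/m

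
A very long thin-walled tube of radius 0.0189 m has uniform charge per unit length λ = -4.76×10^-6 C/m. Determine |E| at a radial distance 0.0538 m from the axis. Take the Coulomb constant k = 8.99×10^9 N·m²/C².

1.59e6 V/m

Choose a coaxial cylinder of radius r = 0.0538 m (arbitrary length L) as the Gaussian surface (r > 0.0189 m).
The full line charge is enclosed: λ_enc = -4.76×10^-6 C/m.
Since E is radial and uniform over the curved surface, Φ = E·2πrL = Q_enc/ε₀ = λ_enc L/ε₀.
E = 2k|λ_enc|/r = 2(8.99×10^9)(4.76e-6)/(0.0538) = 1.59×10^6 N/C.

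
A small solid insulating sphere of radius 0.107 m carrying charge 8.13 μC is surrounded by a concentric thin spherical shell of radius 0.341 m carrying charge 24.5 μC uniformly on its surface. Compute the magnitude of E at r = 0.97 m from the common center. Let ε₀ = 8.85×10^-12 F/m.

Symmetry ⇒ E = E(r) r̂. Gaussian sphere of radius r = 0.97 m (r > 0.341 m, enclosing both).
Q_enc = (8.13 μC) + (24.5 μC) = 3.263×10^-5 C.
Applying ∮E·dA = Q_enc/ε₀ with Φ = E(4πr²):
E = |Q_enc|/(4πε₀r²) = (3.263×10^-5)/(4π·8.85×10^-12·(0.97)²) = 3.12×10^5 N/C.

3.12×10^5 V/m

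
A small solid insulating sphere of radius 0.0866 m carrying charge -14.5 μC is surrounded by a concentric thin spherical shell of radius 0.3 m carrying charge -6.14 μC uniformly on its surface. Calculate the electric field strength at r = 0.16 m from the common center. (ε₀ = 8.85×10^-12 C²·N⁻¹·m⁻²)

E = 5.09e6 V/m

Use a concentric Gaussian sphere at r = 0.16 m (between the bodies, 0.0866 m < r < 0.3 m).
Only the inner charge is enclosed; the outer shell contributes nothing inside itself. Q_enc = -14.5 μC = -1.45e-5 C.
By Gauss's law, ∮E·dA = E·4πr² = Q_enc/ε₀.
E = |Q_enc|/(4πε₀r²) = (1.45e-5)/(4π·8.85×10^-12·(0.16)²) = 5.09×10^6 N/C.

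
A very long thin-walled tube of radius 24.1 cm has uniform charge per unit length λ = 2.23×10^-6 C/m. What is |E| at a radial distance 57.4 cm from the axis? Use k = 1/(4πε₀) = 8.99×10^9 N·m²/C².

Take a coaxial cylindrical Gaussian surface of radius r = 57.4 cm and length L (r > 24.1 cm).
The full line charge is enclosed: λ_enc = 2.23×10^-6 C/m.
Applying ∮E·dA = Q_enc/ε₀ with the end caps contributing no flux:
E = 2k|λ_enc|/r = 2(8.99×10^9)(2.23×10^-6)/(0.574) = 6.99e4 N/C.

|E| ≈ 6.99×10^4 V/m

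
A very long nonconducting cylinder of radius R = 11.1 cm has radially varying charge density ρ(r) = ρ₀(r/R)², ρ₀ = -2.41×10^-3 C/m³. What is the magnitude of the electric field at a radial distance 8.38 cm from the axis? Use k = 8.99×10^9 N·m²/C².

E = 3.25×10^6 N/C

Choose a coaxial cylinder of radius r = 8.38 cm (arbitrary length L) as the Gaussian surface (r < R).
Integrating ρ over the cross-section to radius r: λ_enc = (2πρ₀/R²) ∫₀^r r'^3 dr' = 2πρ₀ r^4/(4·R²) = -1.515×10^-5 C/m.
Gauss's law: E·2πrL = λ_enc L/ε₀.
E = 2k|λ_enc|/r = 2(8.99×10^9)(1.515×10^-5)/(0.0838) = 3.25×10^6 N/C.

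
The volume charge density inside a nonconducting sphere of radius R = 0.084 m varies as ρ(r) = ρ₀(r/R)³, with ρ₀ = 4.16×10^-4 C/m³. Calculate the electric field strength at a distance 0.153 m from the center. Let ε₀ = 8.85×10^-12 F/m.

Use a concentric Gaussian sphere at r = 0.153 m (r > R, all charge enclosed).
Q_enc = 4π ∫₀^R ρ₀(r'/R)^3 r'² dr' = 4πρ₀R³/6 = 5.164×10^-7 C.
By Gauss's law, ∮E·dA = E·4πr² = Q_enc/ε₀.
E = |Q_enc|/(4πε₀r²) = (5.164×10^-7)/(4π·8.85×10^-12·(0.153)²) = 1.98×10^5 N/C.

E ≈ 1.98e5 N/C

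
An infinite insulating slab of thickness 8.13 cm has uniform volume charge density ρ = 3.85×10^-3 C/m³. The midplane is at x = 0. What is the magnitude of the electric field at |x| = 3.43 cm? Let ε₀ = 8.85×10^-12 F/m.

|E| ≈ 1.49e7 V/m

By symmetry E is perpendicular to the slab. A Gaussian pillbox from −3.43 cm to +3.43 cm (face area A) lies entirely within the slab.
Q_enc = ρ·(2x)·A and flux = 2EA, so 2EA = 2ρxA/ε₀ ⇒ E = |ρ|x/ε₀.
E = (3.85×10^-3)(0.0343)/(8.85×10^-12) = 1.49e7 N/C.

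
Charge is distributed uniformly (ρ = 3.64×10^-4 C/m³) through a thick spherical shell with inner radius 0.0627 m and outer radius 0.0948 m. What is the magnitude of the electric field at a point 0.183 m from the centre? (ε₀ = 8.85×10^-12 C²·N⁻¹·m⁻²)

Take a concentric spherical Gaussian surface of radius r = 0.183 m (r > 0.0948 m, enclosing the whole shell).
Q_enc = ρ·(4π/3)(b³ − a³) = (3.64e-4)·(4π/3)·((0.0948)³ − (0.0627)³) = 9.232×10^-7 C.
By Gauss's law, ∮E·dA = E·4πr² = Q_enc/ε₀.
E = |Q_enc|/(4πε₀r²) = (9.232e-7)/(4π·8.85×10^-12·(0.183)²) = 2.48×10^5 N/C.

E ≈ 2.48×10^5 N/C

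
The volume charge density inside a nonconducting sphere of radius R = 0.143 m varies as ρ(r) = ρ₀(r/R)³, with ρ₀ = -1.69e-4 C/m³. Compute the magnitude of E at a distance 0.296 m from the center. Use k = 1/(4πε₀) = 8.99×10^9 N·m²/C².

1.06e5 N/C

Use a concentric Gaussian sphere at r = 0.296 m (r > R, all charge enclosed).
Q_enc = 4π ∫₀^R ρ₀(r'/R)^3 r'² dr' = 4πρ₀R³/6 = -1.035e-6 C.
Since E is radial and uniform over the Gaussian sphere, Φ = E·4πr² = Q_enc/ε₀.
E = k|Q_enc|/r² = (8.99×10^9)(1.035e-6)/(0.296)² = 1.06e5 N/C.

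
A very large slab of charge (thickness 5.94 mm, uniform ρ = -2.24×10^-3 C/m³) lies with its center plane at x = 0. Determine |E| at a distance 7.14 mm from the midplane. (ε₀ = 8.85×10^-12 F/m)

7.52×10^5 N/C

The point |x| = 7.14 mm lies outside the slab (half-thickness 0.00297 m). A symmetric pillbox spanning the full slab encloses Q_enc = ρ·d·A.
Flux = 2EA ⇒ E = |ρ|d/(2ε₀), independent of distance outside.
E = (2.24×10^-3)(0.00594)/(2·8.85×10^-12) = 7.52×10^5 N/C.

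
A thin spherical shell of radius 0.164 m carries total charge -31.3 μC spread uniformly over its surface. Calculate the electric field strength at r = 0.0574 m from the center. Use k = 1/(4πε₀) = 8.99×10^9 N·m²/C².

E = 0 (no enclosed charge)

Use a concentric Gaussian sphere at r = 0.0574 m (inside the shell, r < 0.164 m).
All the charge is outside the Gaussian surface: Q_enc = 0, hence E = 0 everywhere inside the shell.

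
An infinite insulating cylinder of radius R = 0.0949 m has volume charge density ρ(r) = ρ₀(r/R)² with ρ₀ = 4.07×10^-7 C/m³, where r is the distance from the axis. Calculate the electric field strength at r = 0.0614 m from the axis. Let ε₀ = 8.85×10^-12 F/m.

296 N/C

Coaxial Gaussian cylinder, radius r = 0.0614 m, length L (r < R).
Integrating ρ over the cross-section to radius r: λ_enc = (2πρ₀/R²) ∫₀^r r'^3 dr' = 2πρ₀ r^4/(4·R²) = 1.009×10^-9 C/m.
Since E is radial and uniform over the curved surface, Φ = E·2πrL = Q_enc/ε₀ = λ_enc L/ε₀.
E = |λ_enc|/(2πε₀r) = (1.009×10^-9)/(2π·8.85×10^-12·0.0614) = 296 N/C.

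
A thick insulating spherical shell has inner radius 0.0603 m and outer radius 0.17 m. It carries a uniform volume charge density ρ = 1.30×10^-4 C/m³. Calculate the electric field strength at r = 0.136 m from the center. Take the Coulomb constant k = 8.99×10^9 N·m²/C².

Use a concentric Gaussian sphere at r = 0.136 m (within the shell material, 0.0603 m < r < 0.17 m).
Enclosed charge is the volume from a to r: Q_enc = (4π/3)ρ(r³ − a³) = 1.25e-6 C.
Gauss's law: E·4πr² = Q_enc/ε₀.
E = k|Q_enc|/r² = (8.99×10^9)(1.25×10^-6)/(0.136)² = 6.08×10^5 N/C.

E ≈ 6.08×10^5 V/m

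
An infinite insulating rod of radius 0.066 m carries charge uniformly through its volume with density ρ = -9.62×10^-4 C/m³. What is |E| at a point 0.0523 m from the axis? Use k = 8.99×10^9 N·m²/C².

2.84×10^6 N/C

By cylindrical symmetry E is radial; use a coaxial Gaussian cylinder of radius 0.0523 m and length L (r < R).
Enclosed charge per unit length: λ_enc = ρ·πr² = (-9.62e-4)π(0.0523)² = -8.267×10^-6 C/m.
Gauss's law: E·2πrL = λ_enc L/ε₀.
E = 2k|λ_enc|/r = 2(8.99×10^9)(8.267×10^-6)/(0.0523) = 2.84e6 N/C.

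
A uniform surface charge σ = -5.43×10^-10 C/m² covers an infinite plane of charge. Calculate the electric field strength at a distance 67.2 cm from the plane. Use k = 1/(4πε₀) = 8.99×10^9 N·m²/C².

By planar symmetry E is perpendicular to the sheet and uniform; use a Gaussian pillbox with flat faces of area A on each side of the sheet.
Flux Φ = 2EA and Q_enc = σA, so 2EA = σA/ε₀ ⇒ E = |σ|/(2ε₀), independent of distance.
E = 2πk|σ| = 2π(8.99×10^9)(5.43e-10) = 30.7 N/C.

|E| = 30.7 N/C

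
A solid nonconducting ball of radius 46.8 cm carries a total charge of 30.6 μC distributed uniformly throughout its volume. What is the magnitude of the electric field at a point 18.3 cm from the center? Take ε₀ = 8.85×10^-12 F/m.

E ≈ 4.91×10^5 N/C

Use a concentric Gaussian sphere at r = 18.3 cm (r < R).
Only the charge within r is enclosed: Q_enc = Q·(r/R)³ = (30.6 μC)·(18.3 cm/46.8 cm)³ = 1.83×10^-6 C.
Since E is radial and uniform over the Gaussian sphere, Φ = E·4πr² = Q_enc/ε₀.
E = |Q_enc|/(4πε₀r²) = (1.83e-6)/(4π·8.85×10^-12·(0.183)²) = 4.91e5 N/C.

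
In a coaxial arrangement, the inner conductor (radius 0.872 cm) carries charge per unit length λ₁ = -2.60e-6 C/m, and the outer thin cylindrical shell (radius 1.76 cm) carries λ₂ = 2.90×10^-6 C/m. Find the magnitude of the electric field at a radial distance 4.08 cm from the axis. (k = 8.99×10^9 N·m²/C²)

Take a coaxial cylindrical Gaussian surface of radius r = 4.08 cm and length L (r > 1.76 cm, enclosing both).
λ_enc = λ₁ + λ₂ = (-2.60e-6) + (2.90×10^-6) = 3.00e-7 C/m.
Gauss's law: E·2πrL = λ_enc L/ε₀.
E = 2k|λ_enc|/r = 2(8.99×10^9)(3.00e-7)/(0.0408) = 1.32×10^5 N/C.

E = 1.32×10^5 V/m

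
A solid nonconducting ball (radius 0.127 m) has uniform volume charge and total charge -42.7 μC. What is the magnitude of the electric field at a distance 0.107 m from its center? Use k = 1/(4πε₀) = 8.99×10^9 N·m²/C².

Symmetry ⇒ E = E(r) r̂. Gaussian sphere of radius r = 0.107 m (r < R).
Only the charge within r is enclosed: Q_enc = Q·(r/R)³ = (-42.7 μC)·(0.107 m/0.127 m)³ = -2.554×10^-5 C.
Since E is radial and uniform over the Gaussian sphere, Φ = E·4πr² = Q_enc/ε₀.
E = k|Q_enc|/r² = (8.99×10^9)(2.554×10^-5)/(0.107)² = 2.01e7 N/C.

|E| ≈ 2.01e7 N/C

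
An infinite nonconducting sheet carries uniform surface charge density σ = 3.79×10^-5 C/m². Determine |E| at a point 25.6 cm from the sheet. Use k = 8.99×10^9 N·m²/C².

By planar symmetry E is perpendicular to the sheet and uniform; use a Gaussian pillbox with flat faces of area A on each side of the sheet.
Flux Φ = 2EA and Q_enc = σA, so 2EA = σA/ε₀ ⇒ E = |σ|/(2ε₀), independent of distance.
E = 2πk|σ| = 2π(8.99×10^9)(3.79×10^-5) = 2.14×10^6 N/C.

E = 2.14×10^6 N/C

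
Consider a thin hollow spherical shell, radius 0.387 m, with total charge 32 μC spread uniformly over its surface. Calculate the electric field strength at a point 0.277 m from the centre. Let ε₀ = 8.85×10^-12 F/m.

Symmetry ⇒ E = E(r) r̂. Gaussian sphere of radius r = 0.277 m (inside the shell, r < 0.387 m).
All the charge is outside the Gaussian surface: Q_enc = 0, hence E = 0 everywhere inside the shell.

E = 0 (no enclosed charge)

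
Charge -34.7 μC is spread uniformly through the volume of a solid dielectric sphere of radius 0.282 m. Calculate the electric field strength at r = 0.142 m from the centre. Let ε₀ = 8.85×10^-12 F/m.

By spherical symmetry E is radial; choose a Gaussian sphere of radius r = 0.142 m (r < R).
For a uniform sphere the enclosed fraction is (r/R)³, so Q_enc = (-34.7 μC)(0.142/0.282)³ = -4.43×10^-6 C.
Applying ∮E·dA = Q_enc/ε₀ with Φ = E(4πr²):
E = |Q_enc|/(4πε₀r²) = (4.43×10^-6)/(4π·8.85×10^-12·(0.142)²) = 1.98e6 N/C.

E = 1.98×10^6 N/C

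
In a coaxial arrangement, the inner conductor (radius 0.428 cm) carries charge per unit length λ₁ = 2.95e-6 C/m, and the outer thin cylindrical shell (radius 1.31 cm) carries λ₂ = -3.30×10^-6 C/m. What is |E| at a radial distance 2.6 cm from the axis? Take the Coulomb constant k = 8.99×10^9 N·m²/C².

E = 2.42×10^5 N/C

By cylindrical symmetry E is radial; use a coaxial Gaussian cylinder of radius 2.6 cm and length L (r > 1.31 cm, enclosing both).
λ_enc = λ₁ + λ₂ = (2.95×10^-6) + (-3.30×10^-6) = -3.50×10^-7 C/m.
By Gauss's law (flux through the curved wall only), E·2πrL = λ_enc L/ε₀.
E = 2k|λ_enc|/r = 2(8.99×10^9)(3.50×10^-7)/(0.026) = 2.42×10^5 N/C.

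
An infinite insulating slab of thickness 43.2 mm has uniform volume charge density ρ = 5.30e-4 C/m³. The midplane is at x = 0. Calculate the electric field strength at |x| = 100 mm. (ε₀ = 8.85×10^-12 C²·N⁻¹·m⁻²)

The point |x| = 100 mm lies outside the slab (half-thickness 0.0216 m). A symmetric pillbox spanning the full slab encloses Q_enc = ρ·d·A.
Flux = 2EA ⇒ E = |ρ|d/(2ε₀), independent of distance outside.
E = (5.30e-4)(0.0432)/(2·8.85×10^-12) = 1.29×10^6 N/C.

|E| ≈ 1.29×10^6 N/C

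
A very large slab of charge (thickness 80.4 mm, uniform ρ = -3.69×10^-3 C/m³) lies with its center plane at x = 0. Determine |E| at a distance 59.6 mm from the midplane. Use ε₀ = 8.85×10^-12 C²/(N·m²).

The point |x| = 59.6 mm lies outside the slab (half-thickness 0.0402 m). A symmetric pillbox spanning the full slab encloses Q_enc = ρ·d·A.
Flux = 2EA ⇒ E = |ρ|d/(2ε₀), independent of distance outside.
E = (3.69e-3)(0.0804)/(2·8.85×10^-12) = 1.68×10^7 N/C.

E = 1.68e7 V/m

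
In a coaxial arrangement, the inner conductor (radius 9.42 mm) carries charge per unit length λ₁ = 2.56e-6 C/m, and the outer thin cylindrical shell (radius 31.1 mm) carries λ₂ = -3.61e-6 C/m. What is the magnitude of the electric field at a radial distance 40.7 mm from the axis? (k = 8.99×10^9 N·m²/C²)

By cylindrical symmetry E is radial; use a coaxial Gaussian cylinder of radius 40.7 mm and length L (r > 31.1 mm, enclosing both).
λ_enc = λ₁ + λ₂ = (2.56×10^-6) + (-3.61×10^-6) = -1.05×10^-6 C/m.
Gauss's law: E·2πrL = λ_enc L/ε₀.
E = 2k|λ_enc|/r = 2(8.99×10^9)(1.05e-6)/(0.0407) = 4.64×10^5 N/C.

E ≈ 4.64e5 N/C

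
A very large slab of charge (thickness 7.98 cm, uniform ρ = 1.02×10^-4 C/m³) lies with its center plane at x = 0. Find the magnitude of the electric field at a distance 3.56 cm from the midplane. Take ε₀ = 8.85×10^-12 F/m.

4.10e5 N/C

By symmetry E is perpendicular to the slab. A Gaussian pillbox from −3.56 cm to +3.56 cm (face area A) lies entirely within the slab.
Q_enc = ρ·(2x)·A and flux = 2EA, so 2EA = 2ρxA/ε₀ ⇒ E = |ρ|x/ε₀.
E = (1.02e-4)(0.0356)/(8.85×10^-12) = 4.10e5 N/C.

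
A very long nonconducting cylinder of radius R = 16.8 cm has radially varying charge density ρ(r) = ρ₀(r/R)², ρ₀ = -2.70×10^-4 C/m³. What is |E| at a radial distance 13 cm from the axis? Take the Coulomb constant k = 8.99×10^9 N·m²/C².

By cylindrical symmetry E is radial; use a coaxial Gaussian cylinder of radius 13 cm and length L (r < R).
λ_enc = ∫₀^r ρ(r')·2πr' dr' = (2πρ₀/R²)·r^4/4 = -4.292×10^-6 C/m.
Applying ∮E·dA = Q_enc/ε₀ with the end caps contributing no flux:
E = 2k|λ_enc|/r = 2(8.99×10^9)(4.292e-6)/(0.13) = 5.94×10^5 N/C.

|E| = 5.94e5 N/C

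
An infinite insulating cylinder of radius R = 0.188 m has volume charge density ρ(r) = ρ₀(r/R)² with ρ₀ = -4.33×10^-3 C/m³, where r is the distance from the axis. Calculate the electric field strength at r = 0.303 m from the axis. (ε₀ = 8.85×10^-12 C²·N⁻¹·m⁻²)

E = 1.43×10^7 N/C

Take a coaxial cylindrical Gaussian surface of radius r = 0.303 m and length L (r > R, full charge per length enclosed).
λ_enc = 2π ∫₀^R ρ₀(r'/R)^2 r' dr' = 2πρ₀R²/4 = -2.404e-4 C/m.
Gauss's law: E·2πrL = λ_enc L/ε₀.
E = |λ_enc|/(2πε₀r) = (2.404e-4)/(2π·8.85×10^-12·0.303) = 1.43×10^7 N/C.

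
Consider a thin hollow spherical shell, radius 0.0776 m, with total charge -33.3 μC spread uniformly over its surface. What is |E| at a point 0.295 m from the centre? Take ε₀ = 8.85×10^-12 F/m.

E ≈ 3.44×10^6 N/C

Take a concentric spherical Gaussian surface of radius r = 0.295 m (r > 0.0776 m).
The entire shell is enclosed: Q_enc = -3.33×10^-5 C.
Since E is radial and uniform over the Gaussian sphere, Φ = E·4πr² = Q_enc/ε₀.
E = |Q_enc|/(4πε₀r²) = (3.33×10^-5)/(4π·8.85×10^-12·(0.295)²) = 3.44×10^6 N/C.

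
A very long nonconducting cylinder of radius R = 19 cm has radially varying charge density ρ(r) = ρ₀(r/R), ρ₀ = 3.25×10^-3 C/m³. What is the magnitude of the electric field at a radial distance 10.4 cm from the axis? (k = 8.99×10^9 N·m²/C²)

E ≈ 6.97e6 V/m

By cylindrical symmetry E is radial; use a coaxial Gaussian cylinder of radius 10.4 cm and length L (r < R).
Integrating ρ over the cross-section to radius r: λ_enc = (2πρ₀/R) ∫₀^r r'^2 dr' = 2πρ₀ r^3/(3·R) = 4.03×10^-5 C/m.
Gauss's law: E·2πrL = λ_enc L/ε₀.
E = 2k|λ_enc|/r = 2(8.99×10^9)(4.03e-5)/(0.104) = 6.97×10^6 N/C.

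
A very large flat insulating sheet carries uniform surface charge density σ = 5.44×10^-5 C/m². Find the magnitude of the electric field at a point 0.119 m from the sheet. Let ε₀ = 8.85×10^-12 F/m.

By planar symmetry E is perpendicular to the sheet and uniform; use a Gaussian pillbox with flat faces of area A on each side of the sheet.
Flux Φ = 2EA and Q_enc = σA, so 2EA = σA/ε₀ ⇒ E = |σ|/(2ε₀), independent of distance.
E = |σ|/(2ε₀) = (5.44×10^-5)/(2·8.85×10^-12) = 3.07×10^6 N/C.

|E| = 3.07e6 V/m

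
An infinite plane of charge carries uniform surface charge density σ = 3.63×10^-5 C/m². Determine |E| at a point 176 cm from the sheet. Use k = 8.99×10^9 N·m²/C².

By planar symmetry E is perpendicular to the sheet and uniform; use a Gaussian pillbox with flat faces of area A on each side of the sheet.
Flux Φ = 2EA and Q_enc = σA, so 2EA = σA/ε₀ ⇒ E = |σ|/(2ε₀), independent of distance.
E = 2πk|σ| = 2π(8.99×10^9)(3.63e-5) = 2.05×10^6 N/C.

2.05e6 N/C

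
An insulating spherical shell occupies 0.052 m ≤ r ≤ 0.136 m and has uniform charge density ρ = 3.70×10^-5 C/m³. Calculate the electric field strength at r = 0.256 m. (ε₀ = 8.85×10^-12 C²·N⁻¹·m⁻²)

Symmetry ⇒ E = E(r) r̂. Gaussian sphere of radius r = 0.256 m (r > 0.136 m, enclosing the whole shell).
Q_enc = ρ·(4π/3)(b³ − a³) = (3.70×10^-5)·(4π/3)·((0.136)³ − (0.052)³) = 3.681×10^-7 C.
Since E is radial and uniform over the Gaussian sphere, Φ = E·4πr² = Q_enc/ε₀.
E = |Q_enc|/(4πε₀r²) = (3.681×10^-7)/(4π·8.85×10^-12·(0.256)²) = 5.05×10^4 N/C.

|E| ≈ 5.05×10^4 N/C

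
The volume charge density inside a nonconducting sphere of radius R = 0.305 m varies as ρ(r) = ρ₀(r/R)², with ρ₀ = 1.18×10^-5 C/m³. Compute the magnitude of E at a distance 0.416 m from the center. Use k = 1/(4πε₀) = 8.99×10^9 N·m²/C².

4.37×10^4 V/m

Symmetry ⇒ E = E(r) r̂. Gaussian sphere of radius r = 0.416 m (r > R, all charge enclosed).
Q_enc = 4π ∫₀^R ρ₀(r'/R)^2 r'² dr' = 4πρ₀R³/5 = 8.414e-7 C.
Applying ∮E·dA = Q_enc/ε₀ with Φ = E(4πr²):
E = k|Q_enc|/r² = (8.99×10^9)(8.414e-7)/(0.416)² = 4.37e4 N/C.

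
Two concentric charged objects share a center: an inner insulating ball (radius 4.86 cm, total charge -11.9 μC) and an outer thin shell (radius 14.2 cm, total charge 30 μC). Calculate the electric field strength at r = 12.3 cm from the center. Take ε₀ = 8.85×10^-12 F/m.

Use a concentric Gaussian sphere at r = 12.3 cm (between the bodies, 4.86 cm < r < 14.2 cm).
The shell at 14.2 cm lies outside the Gaussian surface, so Q_enc = -11.9 μC = -1.19×10^-5 C.
Applying ∮E·dA = Q_enc/ε₀ with Φ = E(4πr²):
E = |Q_enc|/(4πε₀r²) = (1.19e-5)/(4π·8.85×10^-12·(0.123)²) = 7.07×10^6 N/C.

|E| ≈ 7.07e6 N/C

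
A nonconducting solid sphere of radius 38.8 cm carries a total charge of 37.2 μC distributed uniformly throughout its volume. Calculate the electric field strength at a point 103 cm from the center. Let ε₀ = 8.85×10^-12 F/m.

Symmetry ⇒ E = E(r) r̂. Gaussian sphere of radius r = 103 cm (r > R, so the entire charge is enclosed).
Q_enc = 37.2 μC = 3.72×10^-5 C.
Gauss's law: E·4πr² = Q_enc/ε₀.
E = |Q_enc|/(4πε₀r²) = (3.72e-5)/(4π·8.85×10^-12·(1.03)²) = 3.15e5 N/C.

E ≈ 3.15×10^5 V/m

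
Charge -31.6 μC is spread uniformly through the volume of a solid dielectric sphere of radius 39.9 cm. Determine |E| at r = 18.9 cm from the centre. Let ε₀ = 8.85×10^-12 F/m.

Take a concentric spherical Gaussian surface of radius r = 18.9 cm (r < R).
Only the charge within r is enclosed: Q_enc = Q·(r/R)³ = (-31.6 μC)·(18.9 cm/39.9 cm)³ = -3.359×10^-6 C.
Applying ∮E·dA = Q_enc/ε₀ with Φ = E(4πr²):
E = |Q_enc|/(4πε₀r²) = (3.359e-6)/(4π·8.85×10^-12·(0.189)²) = 8.45e5 N/C.

E = 8.45×10^5 N/C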